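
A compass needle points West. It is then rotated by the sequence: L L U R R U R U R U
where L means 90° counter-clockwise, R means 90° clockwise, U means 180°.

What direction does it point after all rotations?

Start: West
  L (left (90° counter-clockwise)) -> South
  L (left (90° counter-clockwise)) -> East
  U (U-turn (180°)) -> West
  R (right (90° clockwise)) -> North
  R (right (90° clockwise)) -> East
  U (U-turn (180°)) -> West
  R (right (90° clockwise)) -> North
  U (U-turn (180°)) -> South
  R (right (90° clockwise)) -> West
  U (U-turn (180°)) -> East
Final: East

Answer: Final heading: East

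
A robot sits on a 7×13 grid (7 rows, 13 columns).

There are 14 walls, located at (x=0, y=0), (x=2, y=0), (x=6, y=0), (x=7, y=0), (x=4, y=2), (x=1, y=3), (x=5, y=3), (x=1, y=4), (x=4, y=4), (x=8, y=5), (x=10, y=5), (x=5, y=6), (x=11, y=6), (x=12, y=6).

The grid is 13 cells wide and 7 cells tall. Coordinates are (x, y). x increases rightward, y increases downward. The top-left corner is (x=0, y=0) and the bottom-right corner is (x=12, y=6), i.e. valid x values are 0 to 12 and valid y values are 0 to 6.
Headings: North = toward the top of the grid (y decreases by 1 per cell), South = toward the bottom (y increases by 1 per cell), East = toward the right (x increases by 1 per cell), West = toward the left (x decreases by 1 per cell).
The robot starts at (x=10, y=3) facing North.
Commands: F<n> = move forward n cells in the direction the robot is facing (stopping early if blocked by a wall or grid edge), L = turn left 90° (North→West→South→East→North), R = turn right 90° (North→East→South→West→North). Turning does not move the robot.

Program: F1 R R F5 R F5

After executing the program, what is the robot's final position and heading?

Answer: Final position: (x=5, y=4), facing West

Derivation:
Start: (x=10, y=3), facing North
  F1: move forward 1, now at (x=10, y=2)
  R: turn right, now facing East
  R: turn right, now facing South
  F5: move forward 2/5 (blocked), now at (x=10, y=4)
  R: turn right, now facing West
  F5: move forward 5, now at (x=5, y=4)
Final: (x=5, y=4), facing West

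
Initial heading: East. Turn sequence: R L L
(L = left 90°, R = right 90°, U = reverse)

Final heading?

Start: East
  R (right (90° clockwise)) -> South
  L (left (90° counter-clockwise)) -> East
  L (left (90° counter-clockwise)) -> North
Final: North

Answer: Final heading: North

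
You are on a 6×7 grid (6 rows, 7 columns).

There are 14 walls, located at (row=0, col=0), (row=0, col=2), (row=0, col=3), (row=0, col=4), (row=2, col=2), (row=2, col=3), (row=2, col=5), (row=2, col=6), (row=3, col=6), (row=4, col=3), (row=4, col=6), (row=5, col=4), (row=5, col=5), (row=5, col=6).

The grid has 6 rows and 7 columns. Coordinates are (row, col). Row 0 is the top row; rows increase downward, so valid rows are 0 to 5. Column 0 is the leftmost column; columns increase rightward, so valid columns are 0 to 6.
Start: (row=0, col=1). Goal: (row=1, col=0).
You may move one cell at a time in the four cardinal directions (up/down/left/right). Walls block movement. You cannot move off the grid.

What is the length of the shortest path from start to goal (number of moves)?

Answer: Shortest path length: 2

Derivation:
BFS from (row=0, col=1) until reaching (row=1, col=0):
  Distance 0: (row=0, col=1)
  Distance 1: (row=1, col=1)
  Distance 2: (row=1, col=0), (row=1, col=2), (row=2, col=1)  <- goal reached here
One shortest path (2 moves): (row=0, col=1) -> (row=1, col=1) -> (row=1, col=0)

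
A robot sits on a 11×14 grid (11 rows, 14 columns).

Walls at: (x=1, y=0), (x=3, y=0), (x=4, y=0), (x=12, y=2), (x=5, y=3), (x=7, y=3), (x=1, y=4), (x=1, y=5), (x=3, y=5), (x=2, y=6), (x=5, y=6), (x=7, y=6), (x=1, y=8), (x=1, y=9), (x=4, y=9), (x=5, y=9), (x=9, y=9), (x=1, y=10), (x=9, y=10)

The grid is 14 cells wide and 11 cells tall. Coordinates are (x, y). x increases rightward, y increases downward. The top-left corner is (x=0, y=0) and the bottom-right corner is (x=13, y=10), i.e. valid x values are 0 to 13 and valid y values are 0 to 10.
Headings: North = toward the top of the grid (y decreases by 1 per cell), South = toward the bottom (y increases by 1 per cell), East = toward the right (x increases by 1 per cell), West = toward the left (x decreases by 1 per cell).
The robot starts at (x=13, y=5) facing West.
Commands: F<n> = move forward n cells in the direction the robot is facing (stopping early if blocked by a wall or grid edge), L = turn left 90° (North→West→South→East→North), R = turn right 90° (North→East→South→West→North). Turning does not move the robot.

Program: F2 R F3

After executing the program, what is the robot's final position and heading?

Answer: Final position: (x=11, y=2), facing North

Derivation:
Start: (x=13, y=5), facing West
  F2: move forward 2, now at (x=11, y=5)
  R: turn right, now facing North
  F3: move forward 3, now at (x=11, y=2)
Final: (x=11, y=2), facing North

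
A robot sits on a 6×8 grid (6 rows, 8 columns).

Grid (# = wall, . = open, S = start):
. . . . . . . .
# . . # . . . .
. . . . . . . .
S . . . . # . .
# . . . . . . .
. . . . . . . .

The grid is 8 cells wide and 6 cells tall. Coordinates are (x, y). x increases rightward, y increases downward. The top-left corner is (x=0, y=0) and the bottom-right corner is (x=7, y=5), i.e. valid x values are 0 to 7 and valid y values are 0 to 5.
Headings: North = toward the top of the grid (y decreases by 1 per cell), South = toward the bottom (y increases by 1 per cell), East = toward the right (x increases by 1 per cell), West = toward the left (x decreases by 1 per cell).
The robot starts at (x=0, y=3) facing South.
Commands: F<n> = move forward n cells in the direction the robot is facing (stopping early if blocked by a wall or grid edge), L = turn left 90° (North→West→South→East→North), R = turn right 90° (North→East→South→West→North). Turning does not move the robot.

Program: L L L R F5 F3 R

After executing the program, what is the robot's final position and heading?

Start: (x=0, y=3), facing South
  L: turn left, now facing East
  L: turn left, now facing North
  L: turn left, now facing West
  R: turn right, now facing North
  F5: move forward 1/5 (blocked), now at (x=0, y=2)
  F3: move forward 0/3 (blocked), now at (x=0, y=2)
  R: turn right, now facing East
Final: (x=0, y=2), facing East

Answer: Final position: (x=0, y=2), facing East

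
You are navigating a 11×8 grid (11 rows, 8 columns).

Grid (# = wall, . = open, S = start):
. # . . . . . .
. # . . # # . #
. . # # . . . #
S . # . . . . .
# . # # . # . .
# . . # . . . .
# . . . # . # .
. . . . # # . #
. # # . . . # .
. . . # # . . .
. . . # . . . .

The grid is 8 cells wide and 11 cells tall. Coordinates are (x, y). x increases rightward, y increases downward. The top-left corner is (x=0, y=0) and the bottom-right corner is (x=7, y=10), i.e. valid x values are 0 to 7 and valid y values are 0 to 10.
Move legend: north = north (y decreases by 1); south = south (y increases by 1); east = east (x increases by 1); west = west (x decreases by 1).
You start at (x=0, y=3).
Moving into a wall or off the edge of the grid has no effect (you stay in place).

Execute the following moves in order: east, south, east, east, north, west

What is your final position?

Answer: Final position: (x=0, y=3)

Derivation:
Start: (x=0, y=3)
  east (east): (x=0, y=3) -> (x=1, y=3)
  south (south): (x=1, y=3) -> (x=1, y=4)
  east (east): blocked, stay at (x=1, y=4)
  east (east): blocked, stay at (x=1, y=4)
  north (north): (x=1, y=4) -> (x=1, y=3)
  west (west): (x=1, y=3) -> (x=0, y=3)
Final: (x=0, y=3)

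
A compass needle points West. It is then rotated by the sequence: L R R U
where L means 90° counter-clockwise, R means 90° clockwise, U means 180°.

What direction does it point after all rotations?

Answer: Final heading: South

Derivation:
Start: West
  L (left (90° counter-clockwise)) -> South
  R (right (90° clockwise)) -> West
  R (right (90° clockwise)) -> North
  U (U-turn (180°)) -> South
Final: South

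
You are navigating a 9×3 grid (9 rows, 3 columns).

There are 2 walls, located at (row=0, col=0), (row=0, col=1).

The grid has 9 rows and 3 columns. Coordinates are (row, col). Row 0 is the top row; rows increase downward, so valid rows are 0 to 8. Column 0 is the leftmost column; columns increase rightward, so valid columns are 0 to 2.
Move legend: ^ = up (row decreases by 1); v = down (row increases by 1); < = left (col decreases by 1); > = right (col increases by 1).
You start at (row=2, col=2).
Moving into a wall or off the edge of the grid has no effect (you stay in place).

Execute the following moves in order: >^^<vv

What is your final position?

Answer: Final position: (row=2, col=2)

Derivation:
Start: (row=2, col=2)
  > (right): blocked, stay at (row=2, col=2)
  ^ (up): (row=2, col=2) -> (row=1, col=2)
  ^ (up): (row=1, col=2) -> (row=0, col=2)
  < (left): blocked, stay at (row=0, col=2)
  v (down): (row=0, col=2) -> (row=1, col=2)
  v (down): (row=1, col=2) -> (row=2, col=2)
Final: (row=2, col=2)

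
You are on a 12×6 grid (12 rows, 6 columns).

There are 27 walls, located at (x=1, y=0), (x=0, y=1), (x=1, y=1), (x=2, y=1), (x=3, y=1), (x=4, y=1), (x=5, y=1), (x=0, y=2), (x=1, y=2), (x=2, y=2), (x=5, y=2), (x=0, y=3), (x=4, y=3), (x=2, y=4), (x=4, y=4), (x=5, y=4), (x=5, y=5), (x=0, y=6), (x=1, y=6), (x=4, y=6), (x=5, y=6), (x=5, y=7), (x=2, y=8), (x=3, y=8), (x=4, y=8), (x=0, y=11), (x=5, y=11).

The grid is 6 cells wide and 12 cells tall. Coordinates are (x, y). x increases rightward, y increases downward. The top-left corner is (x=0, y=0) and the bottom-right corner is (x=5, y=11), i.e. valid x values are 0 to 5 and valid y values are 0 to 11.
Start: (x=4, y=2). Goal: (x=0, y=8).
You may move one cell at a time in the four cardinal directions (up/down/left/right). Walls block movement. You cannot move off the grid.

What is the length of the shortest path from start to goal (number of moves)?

Answer: Shortest path length: 10

Derivation:
BFS from (x=4, y=2) until reaching (x=0, y=8):
  Distance 0: (x=4, y=2)
  Distance 1: (x=3, y=2)
  Distance 2: (x=3, y=3)
  Distance 3: (x=2, y=3), (x=3, y=4)
  Distance 4: (x=1, y=3), (x=3, y=5)
  Distance 5: (x=1, y=4), (x=2, y=5), (x=4, y=5), (x=3, y=6)
  Distance 6: (x=0, y=4), (x=1, y=5), (x=2, y=6), (x=3, y=7)
  Distance 7: (x=0, y=5), (x=2, y=7), (x=4, y=7)
  Distance 8: (x=1, y=7)
  Distance 9: (x=0, y=7), (x=1, y=8)
  Distance 10: (x=0, y=8), (x=1, y=9)  <- goal reached here
One shortest path (10 moves): (x=4, y=2) -> (x=3, y=2) -> (x=3, y=3) -> (x=3, y=4) -> (x=3, y=5) -> (x=2, y=5) -> (x=2, y=6) -> (x=2, y=7) -> (x=1, y=7) -> (x=0, y=7) -> (x=0, y=8)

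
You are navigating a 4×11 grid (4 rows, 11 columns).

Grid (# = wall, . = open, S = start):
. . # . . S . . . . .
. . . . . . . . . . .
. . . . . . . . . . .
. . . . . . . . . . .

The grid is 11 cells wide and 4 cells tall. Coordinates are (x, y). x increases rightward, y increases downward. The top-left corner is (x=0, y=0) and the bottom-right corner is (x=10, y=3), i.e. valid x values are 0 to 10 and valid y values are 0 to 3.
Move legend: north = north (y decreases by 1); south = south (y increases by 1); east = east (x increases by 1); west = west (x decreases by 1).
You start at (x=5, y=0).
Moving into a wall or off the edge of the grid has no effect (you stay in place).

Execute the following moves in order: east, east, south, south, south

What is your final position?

Answer: Final position: (x=7, y=3)

Derivation:
Start: (x=5, y=0)
  east (east): (x=5, y=0) -> (x=6, y=0)
  east (east): (x=6, y=0) -> (x=7, y=0)
  south (south): (x=7, y=0) -> (x=7, y=1)
  south (south): (x=7, y=1) -> (x=7, y=2)
  south (south): (x=7, y=2) -> (x=7, y=3)
Final: (x=7, y=3)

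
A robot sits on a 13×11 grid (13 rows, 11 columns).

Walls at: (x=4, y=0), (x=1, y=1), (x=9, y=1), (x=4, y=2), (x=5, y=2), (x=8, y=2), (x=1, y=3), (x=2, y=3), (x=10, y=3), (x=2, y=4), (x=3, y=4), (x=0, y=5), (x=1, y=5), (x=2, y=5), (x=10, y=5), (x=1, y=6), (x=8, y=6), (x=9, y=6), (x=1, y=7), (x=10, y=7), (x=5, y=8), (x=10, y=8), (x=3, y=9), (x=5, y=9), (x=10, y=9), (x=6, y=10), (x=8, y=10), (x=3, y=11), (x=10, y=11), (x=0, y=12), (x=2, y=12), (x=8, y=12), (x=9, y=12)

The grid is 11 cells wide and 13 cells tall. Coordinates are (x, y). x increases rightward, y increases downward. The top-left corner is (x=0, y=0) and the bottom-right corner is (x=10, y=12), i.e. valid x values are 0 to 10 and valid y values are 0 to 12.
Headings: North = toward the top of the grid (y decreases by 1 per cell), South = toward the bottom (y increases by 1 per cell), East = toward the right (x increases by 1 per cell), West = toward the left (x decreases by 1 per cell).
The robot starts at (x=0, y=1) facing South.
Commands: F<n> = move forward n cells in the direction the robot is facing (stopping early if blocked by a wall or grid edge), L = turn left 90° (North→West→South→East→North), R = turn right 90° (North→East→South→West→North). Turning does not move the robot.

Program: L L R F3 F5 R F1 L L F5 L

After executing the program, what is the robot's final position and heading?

Answer: Final position: (x=0, y=0), facing West

Derivation:
Start: (x=0, y=1), facing South
  L: turn left, now facing East
  L: turn left, now facing North
  R: turn right, now facing East
  F3: move forward 0/3 (blocked), now at (x=0, y=1)
  F5: move forward 0/5 (blocked), now at (x=0, y=1)
  R: turn right, now facing South
  F1: move forward 1, now at (x=0, y=2)
  L: turn left, now facing East
  L: turn left, now facing North
  F5: move forward 2/5 (blocked), now at (x=0, y=0)
  L: turn left, now facing West
Final: (x=0, y=0), facing West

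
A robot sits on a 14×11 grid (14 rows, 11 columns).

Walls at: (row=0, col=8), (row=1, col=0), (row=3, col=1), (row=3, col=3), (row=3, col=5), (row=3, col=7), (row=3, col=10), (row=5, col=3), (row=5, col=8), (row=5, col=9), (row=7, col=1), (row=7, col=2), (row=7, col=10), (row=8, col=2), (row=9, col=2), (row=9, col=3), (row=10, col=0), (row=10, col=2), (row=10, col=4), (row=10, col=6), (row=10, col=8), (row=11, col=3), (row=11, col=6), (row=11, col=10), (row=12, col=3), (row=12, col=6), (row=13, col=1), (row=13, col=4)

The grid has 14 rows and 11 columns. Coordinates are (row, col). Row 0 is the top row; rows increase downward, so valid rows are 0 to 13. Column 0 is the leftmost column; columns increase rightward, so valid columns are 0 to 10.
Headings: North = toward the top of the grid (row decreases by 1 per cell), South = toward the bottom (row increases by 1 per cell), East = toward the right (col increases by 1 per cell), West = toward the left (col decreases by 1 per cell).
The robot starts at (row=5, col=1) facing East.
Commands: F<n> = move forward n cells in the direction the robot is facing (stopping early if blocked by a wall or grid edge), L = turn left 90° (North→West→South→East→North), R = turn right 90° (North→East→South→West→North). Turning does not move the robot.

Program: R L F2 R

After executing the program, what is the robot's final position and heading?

Answer: Final position: (row=5, col=2), facing South

Derivation:
Start: (row=5, col=1), facing East
  R: turn right, now facing South
  L: turn left, now facing East
  F2: move forward 1/2 (blocked), now at (row=5, col=2)
  R: turn right, now facing South
Final: (row=5, col=2), facing South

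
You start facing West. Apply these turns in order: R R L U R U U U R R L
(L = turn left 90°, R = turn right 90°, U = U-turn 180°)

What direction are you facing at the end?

Start: West
  R (right (90° clockwise)) -> North
  R (right (90° clockwise)) -> East
  L (left (90° counter-clockwise)) -> North
  U (U-turn (180°)) -> South
  R (right (90° clockwise)) -> West
  U (U-turn (180°)) -> East
  U (U-turn (180°)) -> West
  U (U-turn (180°)) -> East
  R (right (90° clockwise)) -> South
  R (right (90° clockwise)) -> West
  L (left (90° counter-clockwise)) -> South
Final: South

Answer: Final heading: South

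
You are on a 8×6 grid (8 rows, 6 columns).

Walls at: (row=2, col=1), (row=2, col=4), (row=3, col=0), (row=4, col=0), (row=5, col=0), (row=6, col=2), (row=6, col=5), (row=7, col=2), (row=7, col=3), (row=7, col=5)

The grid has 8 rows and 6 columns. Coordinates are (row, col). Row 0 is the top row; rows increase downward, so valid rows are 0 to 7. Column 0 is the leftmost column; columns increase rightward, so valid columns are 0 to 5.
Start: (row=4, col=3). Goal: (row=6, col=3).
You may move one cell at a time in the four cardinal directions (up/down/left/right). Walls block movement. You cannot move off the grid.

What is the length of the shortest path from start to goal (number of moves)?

Answer: Shortest path length: 2

Derivation:
BFS from (row=4, col=3) until reaching (row=6, col=3):
  Distance 0: (row=4, col=3)
  Distance 1: (row=3, col=3), (row=4, col=2), (row=4, col=4), (row=5, col=3)
  Distance 2: (row=2, col=3), (row=3, col=2), (row=3, col=4), (row=4, col=1), (row=4, col=5), (row=5, col=2), (row=5, col=4), (row=6, col=3)  <- goal reached here
One shortest path (2 moves): (row=4, col=3) -> (row=5, col=3) -> (row=6, col=3)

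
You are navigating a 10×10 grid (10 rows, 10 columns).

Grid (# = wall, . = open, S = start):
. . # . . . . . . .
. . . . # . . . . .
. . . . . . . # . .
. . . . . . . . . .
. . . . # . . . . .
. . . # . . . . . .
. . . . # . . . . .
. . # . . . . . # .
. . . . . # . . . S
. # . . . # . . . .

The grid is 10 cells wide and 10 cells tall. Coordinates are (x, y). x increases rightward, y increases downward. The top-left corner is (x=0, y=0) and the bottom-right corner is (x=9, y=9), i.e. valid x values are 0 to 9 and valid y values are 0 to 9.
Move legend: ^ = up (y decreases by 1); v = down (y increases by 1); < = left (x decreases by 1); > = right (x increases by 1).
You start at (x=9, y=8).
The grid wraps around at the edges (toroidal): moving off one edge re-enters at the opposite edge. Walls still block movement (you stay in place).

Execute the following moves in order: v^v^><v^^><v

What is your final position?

Answer: Final position: (x=9, y=8)

Derivation:
Start: (x=9, y=8)
  v (down): (x=9, y=8) -> (x=9, y=9)
  ^ (up): (x=9, y=9) -> (x=9, y=8)
  v (down): (x=9, y=8) -> (x=9, y=9)
  ^ (up): (x=9, y=9) -> (x=9, y=8)
  > (right): (x=9, y=8) -> (x=0, y=8)
  < (left): (x=0, y=8) -> (x=9, y=8)
  v (down): (x=9, y=8) -> (x=9, y=9)
  ^ (up): (x=9, y=9) -> (x=9, y=8)
  ^ (up): (x=9, y=8) -> (x=9, y=7)
  > (right): (x=9, y=7) -> (x=0, y=7)
  < (left): (x=0, y=7) -> (x=9, y=7)
  v (down): (x=9, y=7) -> (x=9, y=8)
Final: (x=9, y=8)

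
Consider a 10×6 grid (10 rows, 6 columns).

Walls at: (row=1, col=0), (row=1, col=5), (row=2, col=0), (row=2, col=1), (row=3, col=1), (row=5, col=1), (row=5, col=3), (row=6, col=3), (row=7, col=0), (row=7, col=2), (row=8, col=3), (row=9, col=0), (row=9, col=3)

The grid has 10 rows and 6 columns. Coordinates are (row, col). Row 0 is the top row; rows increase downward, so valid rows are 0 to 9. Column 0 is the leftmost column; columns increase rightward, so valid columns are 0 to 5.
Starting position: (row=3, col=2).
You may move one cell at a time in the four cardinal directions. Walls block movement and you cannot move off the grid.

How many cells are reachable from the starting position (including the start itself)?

BFS flood-fill from (row=3, col=2):
  Distance 0: (row=3, col=2)
  Distance 1: (row=2, col=2), (row=3, col=3), (row=4, col=2)
  Distance 2: (row=1, col=2), (row=2, col=3), (row=3, col=4), (row=4, col=1), (row=4, col=3), (row=5, col=2)
  Distance 3: (row=0, col=2), (row=1, col=1), (row=1, col=3), (row=2, col=4), (row=3, col=5), (row=4, col=0), (row=4, col=4), (row=6, col=2)
  Distance 4: (row=0, col=1), (row=0, col=3), (row=1, col=4), (row=2, col=5), (row=3, col=0), (row=4, col=5), (row=5, col=0), (row=5, col=4), (row=6, col=1)
  Distance 5: (row=0, col=0), (row=0, col=4), (row=5, col=5), (row=6, col=0), (row=6, col=4), (row=7, col=1)
  Distance 6: (row=0, col=5), (row=6, col=5), (row=7, col=4), (row=8, col=1)
  Distance 7: (row=7, col=3), (row=7, col=5), (row=8, col=0), (row=8, col=2), (row=8, col=4), (row=9, col=1)
  Distance 8: (row=8, col=5), (row=9, col=2), (row=9, col=4)
  Distance 9: (row=9, col=5)
Total reachable: 47 (grid has 47 open cells total)

Answer: Reachable cells: 47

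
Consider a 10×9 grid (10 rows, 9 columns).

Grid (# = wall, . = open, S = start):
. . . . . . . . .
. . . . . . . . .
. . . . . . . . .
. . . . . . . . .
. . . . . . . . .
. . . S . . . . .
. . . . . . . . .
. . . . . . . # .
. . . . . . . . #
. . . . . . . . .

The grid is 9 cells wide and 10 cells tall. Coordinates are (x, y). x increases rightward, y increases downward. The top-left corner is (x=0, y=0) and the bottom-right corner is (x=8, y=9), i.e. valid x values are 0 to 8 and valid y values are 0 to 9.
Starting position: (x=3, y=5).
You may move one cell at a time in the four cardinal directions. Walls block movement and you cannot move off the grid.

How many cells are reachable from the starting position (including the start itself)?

BFS flood-fill from (x=3, y=5):
  Distance 0: (x=3, y=5)
  Distance 1: (x=3, y=4), (x=2, y=5), (x=4, y=5), (x=3, y=6)
  Distance 2: (x=3, y=3), (x=2, y=4), (x=4, y=4), (x=1, y=5), (x=5, y=5), (x=2, y=6), (x=4, y=6), (x=3, y=7)
  Distance 3: (x=3, y=2), (x=2, y=3), (x=4, y=3), (x=1, y=4), (x=5, y=4), (x=0, y=5), (x=6, y=5), (x=1, y=6), (x=5, y=6), (x=2, y=7), (x=4, y=7), (x=3, y=8)
  Distance 4: (x=3, y=1), (x=2, y=2), (x=4, y=2), (x=1, y=3), (x=5, y=3), (x=0, y=4), (x=6, y=4), (x=7, y=5), (x=0, y=6), (x=6, y=6), (x=1, y=7), (x=5, y=7), (x=2, y=8), (x=4, y=8), (x=3, y=9)
  Distance 5: (x=3, y=0), (x=2, y=1), (x=4, y=1), (x=1, y=2), (x=5, y=2), (x=0, y=3), (x=6, y=3), (x=7, y=4), (x=8, y=5), (x=7, y=6), (x=0, y=7), (x=6, y=7), (x=1, y=8), (x=5, y=8), (x=2, y=9), (x=4, y=9)
  Distance 6: (x=2, y=0), (x=4, y=0), (x=1, y=1), (x=5, y=1), (x=0, y=2), (x=6, y=2), (x=7, y=3), (x=8, y=4), (x=8, y=6), (x=0, y=8), (x=6, y=8), (x=1, y=9), (x=5, y=9)
  Distance 7: (x=1, y=0), (x=5, y=0), (x=0, y=1), (x=6, y=1), (x=7, y=2), (x=8, y=3), (x=8, y=7), (x=7, y=8), (x=0, y=9), (x=6, y=9)
  Distance 8: (x=0, y=0), (x=6, y=0), (x=7, y=1), (x=8, y=2), (x=7, y=9)
  Distance 9: (x=7, y=0), (x=8, y=1), (x=8, y=9)
  Distance 10: (x=8, y=0)
Total reachable: 88 (grid has 88 open cells total)

Answer: Reachable cells: 88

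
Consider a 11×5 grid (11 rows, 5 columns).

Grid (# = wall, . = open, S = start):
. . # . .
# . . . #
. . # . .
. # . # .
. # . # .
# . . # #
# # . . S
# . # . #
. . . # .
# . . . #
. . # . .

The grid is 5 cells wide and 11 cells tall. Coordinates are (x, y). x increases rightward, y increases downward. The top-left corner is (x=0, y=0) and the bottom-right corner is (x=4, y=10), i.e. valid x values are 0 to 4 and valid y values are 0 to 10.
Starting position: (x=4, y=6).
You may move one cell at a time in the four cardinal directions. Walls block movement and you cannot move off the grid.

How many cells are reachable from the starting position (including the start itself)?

BFS flood-fill from (x=4, y=6):
  Distance 0: (x=4, y=6)
  Distance 1: (x=3, y=6)
  Distance 2: (x=2, y=6), (x=3, y=7)
  Distance 3: (x=2, y=5)
  Distance 4: (x=2, y=4), (x=1, y=5)
  Distance 5: (x=2, y=3)
Total reachable: 8 (grid has 35 open cells total)

Answer: Reachable cells: 8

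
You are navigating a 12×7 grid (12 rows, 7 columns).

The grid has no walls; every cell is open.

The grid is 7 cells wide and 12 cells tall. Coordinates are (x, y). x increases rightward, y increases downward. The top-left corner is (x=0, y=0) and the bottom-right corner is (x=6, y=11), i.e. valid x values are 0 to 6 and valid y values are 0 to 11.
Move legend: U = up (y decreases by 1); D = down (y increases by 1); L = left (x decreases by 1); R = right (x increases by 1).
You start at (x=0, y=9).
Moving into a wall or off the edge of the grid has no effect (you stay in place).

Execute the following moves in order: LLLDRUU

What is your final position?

Start: (x=0, y=9)
  [×3]L (left): blocked, stay at (x=0, y=9)
  D (down): (x=0, y=9) -> (x=0, y=10)
  R (right): (x=0, y=10) -> (x=1, y=10)
  U (up): (x=1, y=10) -> (x=1, y=9)
  U (up): (x=1, y=9) -> (x=1, y=8)
Final: (x=1, y=8)

Answer: Final position: (x=1, y=8)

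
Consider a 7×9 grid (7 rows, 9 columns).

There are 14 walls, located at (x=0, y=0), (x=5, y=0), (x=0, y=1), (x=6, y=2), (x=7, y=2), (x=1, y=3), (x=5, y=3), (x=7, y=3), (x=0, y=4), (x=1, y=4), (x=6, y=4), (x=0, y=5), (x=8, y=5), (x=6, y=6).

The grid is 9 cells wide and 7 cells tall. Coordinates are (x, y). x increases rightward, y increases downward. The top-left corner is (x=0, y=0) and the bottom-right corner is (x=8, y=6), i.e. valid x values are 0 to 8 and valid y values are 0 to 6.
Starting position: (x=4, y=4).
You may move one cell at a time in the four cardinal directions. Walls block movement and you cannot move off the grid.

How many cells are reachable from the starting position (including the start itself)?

Answer: Reachable cells: 48

Derivation:
BFS flood-fill from (x=4, y=4):
  Distance 0: (x=4, y=4)
  Distance 1: (x=4, y=3), (x=3, y=4), (x=5, y=4), (x=4, y=5)
  Distance 2: (x=4, y=2), (x=3, y=3), (x=2, y=4), (x=3, y=5), (x=5, y=5), (x=4, y=6)
  Distance 3: (x=4, y=1), (x=3, y=2), (x=5, y=2), (x=2, y=3), (x=2, y=5), (x=6, y=5), (x=3, y=6), (x=5, y=6)
  Distance 4: (x=4, y=0), (x=3, y=1), (x=5, y=1), (x=2, y=2), (x=1, y=5), (x=7, y=5), (x=2, y=6)
  Distance 5: (x=3, y=0), (x=2, y=1), (x=6, y=1), (x=1, y=2), (x=7, y=4), (x=1, y=6), (x=7, y=6)
  Distance 6: (x=2, y=0), (x=6, y=0), (x=1, y=1), (x=7, y=1), (x=0, y=2), (x=8, y=4), (x=0, y=6), (x=8, y=6)
  Distance 7: (x=1, y=0), (x=7, y=0), (x=8, y=1), (x=0, y=3), (x=8, y=3)
  Distance 8: (x=8, y=0), (x=8, y=2)
Total reachable: 48 (grid has 49 open cells total)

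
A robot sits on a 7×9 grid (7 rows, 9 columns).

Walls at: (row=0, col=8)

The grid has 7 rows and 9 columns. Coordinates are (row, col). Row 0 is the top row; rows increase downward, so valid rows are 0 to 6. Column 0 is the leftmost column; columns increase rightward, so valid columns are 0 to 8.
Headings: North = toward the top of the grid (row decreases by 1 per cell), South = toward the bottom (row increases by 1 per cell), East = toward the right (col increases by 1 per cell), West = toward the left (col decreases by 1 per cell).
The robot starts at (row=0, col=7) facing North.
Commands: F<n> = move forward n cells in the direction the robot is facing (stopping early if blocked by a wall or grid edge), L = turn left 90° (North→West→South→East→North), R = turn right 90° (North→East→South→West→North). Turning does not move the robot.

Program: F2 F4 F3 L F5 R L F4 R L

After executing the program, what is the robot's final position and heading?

Answer: Final position: (row=0, col=0), facing West

Derivation:
Start: (row=0, col=7), facing North
  F2: move forward 0/2 (blocked), now at (row=0, col=7)
  F4: move forward 0/4 (blocked), now at (row=0, col=7)
  F3: move forward 0/3 (blocked), now at (row=0, col=7)
  L: turn left, now facing West
  F5: move forward 5, now at (row=0, col=2)
  R: turn right, now facing North
  L: turn left, now facing West
  F4: move forward 2/4 (blocked), now at (row=0, col=0)
  R: turn right, now facing North
  L: turn left, now facing West
Final: (row=0, col=0), facing West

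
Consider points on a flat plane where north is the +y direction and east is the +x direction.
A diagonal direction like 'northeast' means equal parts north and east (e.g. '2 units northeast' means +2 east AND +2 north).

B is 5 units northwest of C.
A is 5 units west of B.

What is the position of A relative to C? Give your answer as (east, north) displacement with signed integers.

Answer: A is at (east=-10, north=5) relative to C.

Derivation:
Place C at the origin (east=0, north=0).
  B is 5 units northwest of C: delta (east=-5, north=+5); B at (east=-5, north=5).
  A is 5 units west of B: delta (east=-5, north=+0); A at (east=-10, north=5).
Therefore A relative to C: (east=-10, north=5).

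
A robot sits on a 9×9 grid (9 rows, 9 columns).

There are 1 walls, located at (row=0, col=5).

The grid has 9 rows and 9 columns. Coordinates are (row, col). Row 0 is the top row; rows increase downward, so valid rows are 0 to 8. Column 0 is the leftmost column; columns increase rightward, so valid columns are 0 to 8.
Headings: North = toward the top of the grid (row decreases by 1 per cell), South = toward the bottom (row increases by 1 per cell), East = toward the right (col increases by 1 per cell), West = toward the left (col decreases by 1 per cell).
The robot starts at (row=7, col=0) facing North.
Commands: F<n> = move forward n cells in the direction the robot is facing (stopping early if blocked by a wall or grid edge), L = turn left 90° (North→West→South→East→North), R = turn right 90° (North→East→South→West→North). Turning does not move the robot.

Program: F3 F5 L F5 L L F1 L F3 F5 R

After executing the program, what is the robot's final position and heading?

Answer: Final position: (row=0, col=1), facing East

Derivation:
Start: (row=7, col=0), facing North
  F3: move forward 3, now at (row=4, col=0)
  F5: move forward 4/5 (blocked), now at (row=0, col=0)
  L: turn left, now facing West
  F5: move forward 0/5 (blocked), now at (row=0, col=0)
  L: turn left, now facing South
  L: turn left, now facing East
  F1: move forward 1, now at (row=0, col=1)
  L: turn left, now facing North
  F3: move forward 0/3 (blocked), now at (row=0, col=1)
  F5: move forward 0/5 (blocked), now at (row=0, col=1)
  R: turn right, now facing East
Final: (row=0, col=1), facing East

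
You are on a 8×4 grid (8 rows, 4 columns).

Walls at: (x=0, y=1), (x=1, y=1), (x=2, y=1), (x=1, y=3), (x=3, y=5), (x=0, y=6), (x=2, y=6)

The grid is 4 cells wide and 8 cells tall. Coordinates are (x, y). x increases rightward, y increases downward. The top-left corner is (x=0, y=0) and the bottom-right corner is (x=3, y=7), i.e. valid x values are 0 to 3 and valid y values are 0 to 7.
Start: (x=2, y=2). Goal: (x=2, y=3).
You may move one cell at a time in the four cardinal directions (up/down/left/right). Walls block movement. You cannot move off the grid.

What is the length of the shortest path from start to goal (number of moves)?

BFS from (x=2, y=2) until reaching (x=2, y=3):
  Distance 0: (x=2, y=2)
  Distance 1: (x=1, y=2), (x=3, y=2), (x=2, y=3)  <- goal reached here
One shortest path (1 moves): (x=2, y=2) -> (x=2, y=3)

Answer: Shortest path length: 1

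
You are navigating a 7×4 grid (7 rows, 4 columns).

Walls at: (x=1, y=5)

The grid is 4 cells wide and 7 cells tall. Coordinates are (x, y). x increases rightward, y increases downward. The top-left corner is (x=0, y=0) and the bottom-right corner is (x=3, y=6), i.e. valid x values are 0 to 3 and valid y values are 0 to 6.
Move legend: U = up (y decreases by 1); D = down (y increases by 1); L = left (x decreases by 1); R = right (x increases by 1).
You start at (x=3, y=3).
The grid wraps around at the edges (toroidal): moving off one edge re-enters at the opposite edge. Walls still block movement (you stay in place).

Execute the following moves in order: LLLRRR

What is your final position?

Answer: Final position: (x=3, y=3)

Derivation:
Start: (x=3, y=3)
  L (left): (x=3, y=3) -> (x=2, y=3)
  L (left): (x=2, y=3) -> (x=1, y=3)
  L (left): (x=1, y=3) -> (x=0, y=3)
  R (right): (x=0, y=3) -> (x=1, y=3)
  R (right): (x=1, y=3) -> (x=2, y=3)
  R (right): (x=2, y=3) -> (x=3, y=3)
Final: (x=3, y=3)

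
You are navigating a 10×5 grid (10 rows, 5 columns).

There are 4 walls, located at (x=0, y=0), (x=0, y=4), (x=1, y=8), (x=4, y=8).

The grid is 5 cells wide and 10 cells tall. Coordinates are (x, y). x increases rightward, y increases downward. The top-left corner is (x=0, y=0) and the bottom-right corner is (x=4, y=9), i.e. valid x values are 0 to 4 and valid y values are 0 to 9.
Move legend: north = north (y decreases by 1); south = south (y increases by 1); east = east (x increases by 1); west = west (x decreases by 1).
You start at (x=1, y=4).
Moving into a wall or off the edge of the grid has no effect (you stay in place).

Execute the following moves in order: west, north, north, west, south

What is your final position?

Answer: Final position: (x=0, y=3)

Derivation:
Start: (x=1, y=4)
  west (west): blocked, stay at (x=1, y=4)
  north (north): (x=1, y=4) -> (x=1, y=3)
  north (north): (x=1, y=3) -> (x=1, y=2)
  west (west): (x=1, y=2) -> (x=0, y=2)
  south (south): (x=0, y=2) -> (x=0, y=3)
Final: (x=0, y=3)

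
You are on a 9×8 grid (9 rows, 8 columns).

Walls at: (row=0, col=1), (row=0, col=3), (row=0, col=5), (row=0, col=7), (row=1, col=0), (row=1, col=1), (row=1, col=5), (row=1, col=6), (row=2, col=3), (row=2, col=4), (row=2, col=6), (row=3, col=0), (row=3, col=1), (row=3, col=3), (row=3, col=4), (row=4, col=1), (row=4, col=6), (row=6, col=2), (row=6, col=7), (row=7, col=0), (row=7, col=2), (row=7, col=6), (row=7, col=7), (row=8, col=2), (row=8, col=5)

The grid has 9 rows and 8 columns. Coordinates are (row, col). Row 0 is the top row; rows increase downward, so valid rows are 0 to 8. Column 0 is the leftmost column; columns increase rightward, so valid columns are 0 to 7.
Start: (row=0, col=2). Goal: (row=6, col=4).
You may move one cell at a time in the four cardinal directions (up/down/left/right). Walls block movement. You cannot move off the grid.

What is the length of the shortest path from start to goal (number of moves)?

BFS from (row=0, col=2) until reaching (row=6, col=4):
  Distance 0: (row=0, col=2)
  Distance 1: (row=1, col=2)
  Distance 2: (row=1, col=3), (row=2, col=2)
  Distance 3: (row=1, col=4), (row=2, col=1), (row=3, col=2)
  Distance 4: (row=0, col=4), (row=2, col=0), (row=4, col=2)
  Distance 5: (row=4, col=3), (row=5, col=2)
  Distance 6: (row=4, col=4), (row=5, col=1), (row=5, col=3)
  Distance 7: (row=4, col=5), (row=5, col=0), (row=5, col=4), (row=6, col=1), (row=6, col=3)
  Distance 8: (row=3, col=5), (row=4, col=0), (row=5, col=5), (row=6, col=0), (row=6, col=4), (row=7, col=1), (row=7, col=3)  <- goal reached here
One shortest path (8 moves): (row=0, col=2) -> (row=1, col=2) -> (row=2, col=2) -> (row=3, col=2) -> (row=4, col=2) -> (row=4, col=3) -> (row=4, col=4) -> (row=5, col=4) -> (row=6, col=4)

Answer: Shortest path length: 8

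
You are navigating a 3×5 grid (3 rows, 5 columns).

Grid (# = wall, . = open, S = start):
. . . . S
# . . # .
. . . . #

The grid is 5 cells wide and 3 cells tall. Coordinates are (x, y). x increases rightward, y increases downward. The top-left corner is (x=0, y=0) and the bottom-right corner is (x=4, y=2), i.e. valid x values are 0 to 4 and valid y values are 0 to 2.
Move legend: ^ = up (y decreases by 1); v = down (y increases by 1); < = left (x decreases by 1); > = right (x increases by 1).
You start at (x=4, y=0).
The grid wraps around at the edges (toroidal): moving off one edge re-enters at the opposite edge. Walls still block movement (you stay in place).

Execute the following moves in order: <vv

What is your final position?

Answer: Final position: (x=3, y=0)

Derivation:
Start: (x=4, y=0)
  < (left): (x=4, y=0) -> (x=3, y=0)
  v (down): blocked, stay at (x=3, y=0)
  v (down): blocked, stay at (x=3, y=0)
Final: (x=3, y=0)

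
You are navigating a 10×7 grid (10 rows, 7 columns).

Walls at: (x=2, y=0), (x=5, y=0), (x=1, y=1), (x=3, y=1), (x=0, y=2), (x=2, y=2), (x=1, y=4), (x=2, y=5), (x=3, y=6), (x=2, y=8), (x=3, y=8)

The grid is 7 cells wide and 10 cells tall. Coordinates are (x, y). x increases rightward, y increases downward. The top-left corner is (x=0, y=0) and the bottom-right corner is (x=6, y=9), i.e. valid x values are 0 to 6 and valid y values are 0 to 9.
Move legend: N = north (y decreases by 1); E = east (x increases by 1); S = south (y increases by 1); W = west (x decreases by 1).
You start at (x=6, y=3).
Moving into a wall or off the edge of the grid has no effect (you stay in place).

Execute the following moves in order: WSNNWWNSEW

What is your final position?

Start: (x=6, y=3)
  W (west): (x=6, y=3) -> (x=5, y=3)
  S (south): (x=5, y=3) -> (x=5, y=4)
  N (north): (x=5, y=4) -> (x=5, y=3)
  N (north): (x=5, y=3) -> (x=5, y=2)
  W (west): (x=5, y=2) -> (x=4, y=2)
  W (west): (x=4, y=2) -> (x=3, y=2)
  N (north): blocked, stay at (x=3, y=2)
  S (south): (x=3, y=2) -> (x=3, y=3)
  E (east): (x=3, y=3) -> (x=4, y=3)
  W (west): (x=4, y=3) -> (x=3, y=3)
Final: (x=3, y=3)

Answer: Final position: (x=3, y=3)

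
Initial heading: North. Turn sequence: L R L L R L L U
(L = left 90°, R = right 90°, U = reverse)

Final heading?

Start: North
  L (left (90° counter-clockwise)) -> West
  R (right (90° clockwise)) -> North
  L (left (90° counter-clockwise)) -> West
  L (left (90° counter-clockwise)) -> South
  R (right (90° clockwise)) -> West
  L (left (90° counter-clockwise)) -> South
  L (left (90° counter-clockwise)) -> East
  U (U-turn (180°)) -> West
Final: West

Answer: Final heading: West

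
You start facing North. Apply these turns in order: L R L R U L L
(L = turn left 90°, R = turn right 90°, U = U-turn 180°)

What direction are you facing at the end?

Start: North
  L (left (90° counter-clockwise)) -> West
  R (right (90° clockwise)) -> North
  L (left (90° counter-clockwise)) -> West
  R (right (90° clockwise)) -> North
  U (U-turn (180°)) -> South
  L (left (90° counter-clockwise)) -> East
  L (left (90° counter-clockwise)) -> North
Final: North

Answer: Final heading: North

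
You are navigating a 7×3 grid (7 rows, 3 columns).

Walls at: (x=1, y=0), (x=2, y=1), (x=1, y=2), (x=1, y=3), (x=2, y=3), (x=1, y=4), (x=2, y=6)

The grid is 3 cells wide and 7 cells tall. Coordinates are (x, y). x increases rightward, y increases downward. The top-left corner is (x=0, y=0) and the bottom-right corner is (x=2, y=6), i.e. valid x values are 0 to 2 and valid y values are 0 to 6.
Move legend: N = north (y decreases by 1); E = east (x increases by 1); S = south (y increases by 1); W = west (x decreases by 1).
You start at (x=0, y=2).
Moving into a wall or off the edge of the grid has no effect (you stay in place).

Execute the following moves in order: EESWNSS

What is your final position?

Start: (x=0, y=2)
  E (east): blocked, stay at (x=0, y=2)
  E (east): blocked, stay at (x=0, y=2)
  S (south): (x=0, y=2) -> (x=0, y=3)
  W (west): blocked, stay at (x=0, y=3)
  N (north): (x=0, y=3) -> (x=0, y=2)
  S (south): (x=0, y=2) -> (x=0, y=3)
  S (south): (x=0, y=3) -> (x=0, y=4)
Final: (x=0, y=4)

Answer: Final position: (x=0, y=4)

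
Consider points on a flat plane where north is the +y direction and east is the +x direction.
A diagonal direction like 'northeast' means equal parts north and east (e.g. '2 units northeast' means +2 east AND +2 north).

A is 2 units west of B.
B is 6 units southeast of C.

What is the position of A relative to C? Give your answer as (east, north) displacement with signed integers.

Place C at the origin (east=0, north=0).
  B is 6 units southeast of C: delta (east=+6, north=-6); B at (east=6, north=-6).
  A is 2 units west of B: delta (east=-2, north=+0); A at (east=4, north=-6).
Therefore A relative to C: (east=4, north=-6).

Answer: A is at (east=4, north=-6) relative to C.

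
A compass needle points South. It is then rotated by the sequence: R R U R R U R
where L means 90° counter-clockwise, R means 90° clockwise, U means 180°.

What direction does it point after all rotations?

Start: South
  R (right (90° clockwise)) -> West
  R (right (90° clockwise)) -> North
  U (U-turn (180°)) -> South
  R (right (90° clockwise)) -> West
  R (right (90° clockwise)) -> North
  U (U-turn (180°)) -> South
  R (right (90° clockwise)) -> West
Final: West

Answer: Final heading: West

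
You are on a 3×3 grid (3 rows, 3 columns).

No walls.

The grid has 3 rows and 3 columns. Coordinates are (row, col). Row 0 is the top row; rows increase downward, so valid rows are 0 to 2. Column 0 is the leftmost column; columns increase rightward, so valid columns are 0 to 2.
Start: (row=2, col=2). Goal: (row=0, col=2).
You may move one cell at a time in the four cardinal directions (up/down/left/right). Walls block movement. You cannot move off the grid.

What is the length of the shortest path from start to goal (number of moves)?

Answer: Shortest path length: 2

Derivation:
BFS from (row=2, col=2) until reaching (row=0, col=2):
  Distance 0: (row=2, col=2)
  Distance 1: (row=1, col=2), (row=2, col=1)
  Distance 2: (row=0, col=2), (row=1, col=1), (row=2, col=0)  <- goal reached here
One shortest path (2 moves): (row=2, col=2) -> (row=1, col=2) -> (row=0, col=2)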